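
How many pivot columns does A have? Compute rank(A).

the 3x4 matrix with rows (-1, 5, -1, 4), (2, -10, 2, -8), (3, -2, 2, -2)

rank(A) = 2

Row reduction:
R2 <- R2 - (-2)*R1:  [ 0  0  0  0 ]
R3 <- R3 - (-3)*R1:  [  0  13  -1  10 ]
R2 <-> R3   (pivot in column 2 was zero)
[ -1   5  -1   4 ]
[  0  13  -1  10 ]
[  0   0   0   0 ]
Row echelon form:
[ -1   5  -1   4 ]
[  0  13  -1  10 ]
[  0   0   0   0 ]
Nonzero rows / pivot columns: 2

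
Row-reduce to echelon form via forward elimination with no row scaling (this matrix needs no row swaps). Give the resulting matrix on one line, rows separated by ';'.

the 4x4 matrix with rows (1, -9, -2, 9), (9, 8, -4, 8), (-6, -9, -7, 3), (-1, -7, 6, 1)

REF = [1 -9 -2 9; 0 89 14 -73; 0 0 -809/89 474/89; 0 0 0 562/809]

Forward elimination:
R2 <- R2 - (9)*R1:  [   0   89   14  -73 ]
R3 <- R3 - (-6)*R1:  [   0  -63  -19   57 ]
R4 <- R4 - (-1)*R1:  [   0  -16    4   10 ]
R3 <- R3 - (-63/89)*R2:  [       0        0  -809/89   474/89 ]
R4 <- R4 - (-16/89)*R2:  [       0        0   580/89  -278/89 ]
R4 <- R4 - (-580/809)*R3:  [       0        0        0  562/809 ]
Row echelon form:
[ 1  -9       -2        9 ]
[ 0  89       14      -73 ]
[ 0   0  -809/89   474/89 ]
[ 0   0        0  562/809 ]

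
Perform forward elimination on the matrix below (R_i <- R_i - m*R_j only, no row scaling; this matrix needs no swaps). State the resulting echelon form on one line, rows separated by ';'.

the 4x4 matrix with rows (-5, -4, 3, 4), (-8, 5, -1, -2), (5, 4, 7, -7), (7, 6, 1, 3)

Forward elimination:
R2 <- R2 - (8/5)*R1:  [     0   57/5  -29/5  -42/5 ]
R3 <- R3 - (-1)*R1:  [  0   0  10  -3 ]
R4 <- R4 - (-7/5)*R1:  [    0   2/5  26/5  43/5 ]
R4 <- R4 - (2/57)*R2:  [      0       0  308/57  169/19 ]
R4 <- R4 - (154/285)*R3:  [      0       0       0  999/95 ]
Row echelon form:
[ -5    -4      3       4 ]
[  0  57/5  -29/5   -42/5 ]
[  0     0     10      -3 ]
[  0     0      0  999/95 ]

REF = [-5 -4 3 4; 0 57/5 -29/5 -42/5; 0 0 10 -3; 0 0 0 999/95]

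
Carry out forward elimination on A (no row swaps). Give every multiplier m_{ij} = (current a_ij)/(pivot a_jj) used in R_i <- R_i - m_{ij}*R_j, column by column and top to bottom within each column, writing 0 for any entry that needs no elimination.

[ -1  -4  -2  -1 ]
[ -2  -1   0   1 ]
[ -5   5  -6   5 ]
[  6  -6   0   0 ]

Forward elimination:
R2 <- R2 - (2)*R1:  [ 0  7  4  3 ]
R3 <- R3 - (5)*R1:  [  0  25   4  10 ]
R4 <- R4 - (-6)*R1:  [   0  -30  -12   -6 ]
R3 <- R3 - (25/7)*R2:  [     0      0  -72/7   -5/7 ]
R4 <- R4 - (-30/7)*R2:  [    0     0  36/7  48/7 ]
R4 <- R4 - (-1/2)*R3:  [    0     0     0  13/2 ]
Multipliers (in order of application): m_{21} = 2, m_{31} = 5, m_{41} = -6, m_{32} = 25/7, m_{42} = -30/7, m_{43} = -1/2

multipliers: 2, 5, -6, 25/7, -30/7, -1/2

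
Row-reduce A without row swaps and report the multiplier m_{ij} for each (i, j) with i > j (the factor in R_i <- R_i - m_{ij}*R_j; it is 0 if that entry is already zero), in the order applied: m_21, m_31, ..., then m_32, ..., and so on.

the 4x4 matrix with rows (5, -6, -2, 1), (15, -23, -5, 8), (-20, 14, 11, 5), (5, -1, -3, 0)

Forward elimination:
R2 <- R2 - (3)*R1:  [  0  -5   1   5 ]
R3 <- R3 - (-4)*R1:  [   0  -10    3    9 ]
R4 <- R4 - (1)*R1:  [  0   5  -1  -1 ]
R3 <- R3 - (2)*R2:  [  0   0   1  -1 ]
R4 <- R4 - (-1)*R2:  [ 0  0  0  4 ]
R4: entry in column 3 is already 0 -> m_{43} = 0 (no row operation needed)
Multipliers (in order of application): m_{21} = 3, m_{31} = -4, m_{41} = 1, m_{32} = 2, m_{42} = -1, m_{43} = 0

multipliers: 3, -4, 1, 2, -1, 0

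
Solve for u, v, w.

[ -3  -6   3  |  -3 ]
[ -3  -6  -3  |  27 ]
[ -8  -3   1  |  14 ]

(-2, -1, -5)

Forward elimination on [A|b]:
R2 <- R2 - (1)*R1:  [  0   0  -6  30 ]
R3 <- R3 - (8/3)*R1:  [  0  13  -7  22 ]
R2 <-> R3   (pivot in column 2 was zero)
[ -3  -6   3  -3 ]
[  0  13  -7  22 ]
[  0   0  -6  30 ]
Row echelon form:
[ -3  -6   3  |  -3 ]
[  0  13  -7  |  22 ]
[  0   0  -6  |  30 ]
Back-substitution:
w = (30) / -6 = -5
v = (22 - (-7)*(-5)) / 13 = -1
u = (-3 - (-6)*(-1) - (3)*(-5)) / -3 = -2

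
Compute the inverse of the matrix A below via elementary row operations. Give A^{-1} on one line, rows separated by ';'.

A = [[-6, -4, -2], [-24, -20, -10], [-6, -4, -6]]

inverse = [-5/6 1/6 0; 7/8 -1/4 1/8; 1/4 0 -1/4]

Gauss-Jordan on [A | I]:
R1 <- (1/-6)*R1:  [    1   2/3   1/3  |  -1/6     0     0 ]
R2 <- R2 - (-24)*R1:  [  0  -4  -2  |  -4   1   0 ]
R3 <- R3 - (-6)*R1:  [  0   0  -4  |  -1   0   1 ]
R2 <- (1/-4)*R2:  [    0     1   1/2  |     1  -1/4     0 ]
R1 <- R1 - (2/3)*R2:  [    1     0     0  |  -5/6   1/6     0 ]
R3 <- (1/-4)*R3:  [    0     0     1  |   1/4     0  -1/4 ]
R2 <- R2 - (1/2)*R3:  [    0     1     0  |   7/8  -1/4   1/8 ]
Right block of [I | A^{-1}] is the inverse:
[ -5/6   1/6     0 ]
[  7/8  -1/4   1/8 ]
[  1/4     0  -1/4 ]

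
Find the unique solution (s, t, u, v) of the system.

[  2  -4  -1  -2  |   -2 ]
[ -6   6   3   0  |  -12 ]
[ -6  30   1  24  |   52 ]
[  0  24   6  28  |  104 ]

Forward elimination on [A|b]:
R2 <- R2 - (-3)*R1:  [   0   -6    0   -6  -18 ]
R3 <- R3 - (-3)*R1:  [  0  18  -2  18  46 ]
R3 <- R3 - (-3)*R2:  [  0   0  -2   0  -8 ]
R4 <- R4 - (-4)*R2:  [  0   0   6   4  32 ]
R4 <- R4 - (-3)*R3:  [ 0  0  0  4  8 ]
Row echelon form:
[ 2  -4  -1  -2  |   -2 ]
[ 0  -6   0  -6  |  -18 ]
[ 0   0  -2   0  |   -8 ]
[ 0   0   0   4  |    8 ]
Back-substitution:
v = (8) / 4 = 2
u = (-8) / -2 = 4
t = (-18 - (-6)*(2)) / -6 = 1
s = (-2 - (-4)*(1) - (-1)*(4) - (-2)*(2)) / 2 = 5

(5, 1, 4, 2)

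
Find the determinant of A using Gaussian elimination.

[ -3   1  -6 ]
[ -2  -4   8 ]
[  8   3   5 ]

Forward elimination:
R2 <- R2 - (2/3)*R1:  [     0  -14/3     12 ]
R3 <- R3 - (-8/3)*R1:  [    0  17/3   -11 ]
R3 <- R3 - (-17/14)*R2:  [    0     0  25/7 ]
Upper-triangular form:
[ -3      1    -6 ]
[  0  -14/3    12 ]
[  0      0  25/7 ]
det(A) = (-1)^0 * (-3) * (-14/3) * (25/7) = 50  (0 row swaps -> sign +1)

det(A) = 50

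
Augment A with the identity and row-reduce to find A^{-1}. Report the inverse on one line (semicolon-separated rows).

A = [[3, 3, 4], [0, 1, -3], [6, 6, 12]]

inverse = [5/2 -1 -13/12; -3/2 1 3/4; -1/2 0 1/4]

Gauss-Jordan on [A | I]:
R1 <- (1/3)*R1:  [   1    1  4/3  |  1/3    0    0 ]
R3 <- R3 - (6)*R1:  [  0   0   4  |  -2   0   1 ]
R1 <- R1 - (1)*R2:  [    1     0  13/3  |   1/3    -1     0 ]
R3 <- (1/4)*R3:  [    0     0     1  |  -1/2     0   1/4 ]
R1 <- R1 - (13/3)*R3:  [      1       0       0  |     5/2      -1  -13/12 ]
R2 <- R2 - (-3)*R3:  [    0     1     0  |  -3/2     1   3/4 ]
Right block of [I | A^{-1}] is the inverse:
[  5/2  -1  -13/12 ]
[ -3/2   1     3/4 ]
[ -1/2   0     1/4 ]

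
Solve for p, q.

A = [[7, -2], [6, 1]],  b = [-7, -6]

Forward elimination on [A|b]:
R2 <- R2 - (6/7)*R1:  [    0  19/7     0 ]
Row echelon form:
[ 7    -2  |  -7 ]
[ 0  19/7  |   0 ]
Back-substitution:
q = (0) / (19/7) = 0
p = (-7 - (-2)*(0)) / 7 = -1

(-1, 0)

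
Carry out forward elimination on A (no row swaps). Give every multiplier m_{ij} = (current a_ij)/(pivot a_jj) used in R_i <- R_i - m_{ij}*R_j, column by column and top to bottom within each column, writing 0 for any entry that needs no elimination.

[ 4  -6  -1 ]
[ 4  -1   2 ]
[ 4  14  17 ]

multipliers: 1, 1, 4

Forward elimination:
R2 <- R2 - (1)*R1:  [ 0  5  3 ]
R3 <- R3 - (1)*R1:  [  0  20  18 ]
R3 <- R3 - (4)*R2:  [ 0  0  6 ]
Multipliers (in order of application): m_{21} = 1, m_{31} = 1, m_{32} = 4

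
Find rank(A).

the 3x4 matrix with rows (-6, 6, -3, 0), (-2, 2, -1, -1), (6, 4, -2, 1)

rank(A) = 3

Row reduction:
R2 <- R2 - (1/3)*R1:  [  0   0   0  -1 ]
R3 <- R3 - (-1)*R1:  [  0  10  -5   1 ]
R2 <-> R3   (pivot in column 2 was zero)
[ -6   6  -3   0 ]
[  0  10  -5   1 ]
[  0   0   0  -1 ]
Row echelon form:
[ -6   6  -3   0 ]
[  0  10  -5   1 ]
[  0   0   0  -1 ]
Nonzero rows / pivot columns: 3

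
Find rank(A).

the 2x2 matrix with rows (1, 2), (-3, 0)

rank(A) = 2

Row reduction:
R2 <- R2 - (-3)*R1:  [ 0  6 ]
Row echelon form:
[ 1  2 ]
[ 0  6 ]
Nonzero rows / pivot columns: 2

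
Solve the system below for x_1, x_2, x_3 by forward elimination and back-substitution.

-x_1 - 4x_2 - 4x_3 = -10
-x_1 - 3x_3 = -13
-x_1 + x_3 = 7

Forward elimination on [A|b]:
R2 <- R2 - (1)*R1:  [  0   4   1  -3 ]
R3 <- R3 - (1)*R1:  [  0   4   5  17 ]
R3 <- R3 - (1)*R2:  [  0   0   4  20 ]
Row echelon form:
[ -1  -4  -4  |  -10 ]
[  0   4   1  |   -3 ]
[  0   0   4  |   20 ]
Back-substitution:
x_3 = (20) / 4 = 5
x_2 = (-3 - (1)*(5)) / 4 = -2
x_1 = (-10 - (-4)*(-2) - (-4)*(5)) / -1 = -2

(-2, -2, 5)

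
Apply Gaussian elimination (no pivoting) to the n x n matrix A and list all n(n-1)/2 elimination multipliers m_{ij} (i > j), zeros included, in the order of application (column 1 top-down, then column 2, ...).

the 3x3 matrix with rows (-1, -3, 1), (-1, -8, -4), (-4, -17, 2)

Forward elimination:
R2 <- R2 - (1)*R1:  [  0  -5  -5 ]
R3 <- R3 - (4)*R1:  [  0  -5  -2 ]
R3 <- R3 - (1)*R2:  [ 0  0  3 ]
Multipliers (in order of application): m_{21} = 1, m_{31} = 4, m_{32} = 1

multipliers: 1, 4, 1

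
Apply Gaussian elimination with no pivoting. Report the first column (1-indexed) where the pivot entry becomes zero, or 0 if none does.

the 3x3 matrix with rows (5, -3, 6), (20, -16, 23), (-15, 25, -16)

first zero-pivot column = 0

Naive forward elimination:
R2 <- R2 - (4)*R1:  [  0  -4  -1 ]
R3 <- R3 - (-3)*R1:  [  0  16   2 ]
R3 <- R3 - (-4)*R2:  [  0   0  -2 ]
All pivots nonzero; naive elimination completes without hitting a zero pivot.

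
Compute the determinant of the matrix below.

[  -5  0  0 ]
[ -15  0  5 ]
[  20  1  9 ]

det(A) = 25

Forward elimination:
R2 <- R2 - (3)*R1:  [ 0  0  5 ]
R3 <- R3 - (-4)*R1:  [ 0  1  9 ]
R2 <-> R3   (pivot in column 2 was zero)
[ -5  0  0 ]
[  0  1  9 ]
[  0  0  5 ]
Upper-triangular form:
[ -5  0  0 ]
[  0  1  9 ]
[  0  0  5 ]
det(A) = (-1)^1 * (-5) * (1) * (5) = 25  (1 row swap -> sign -1)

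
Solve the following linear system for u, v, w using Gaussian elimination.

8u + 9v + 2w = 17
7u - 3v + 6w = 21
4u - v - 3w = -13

Forward elimination on [A|b]:
R2 <- R2 - (7/8)*R1:  [     0  -87/8   17/4   49/8 ]
R3 <- R3 - (1/2)*R1:  [     0  -11/2     -4  -43/2 ]
R3 <- R3 - (44/87)*R2:  [        0         0   -535/87  -2140/87 ]
Row echelon form:
[ 8      9        2  |        17 ]
[ 0  -87/8     17/4  |      49/8 ]
[ 0      0  -535/87  |  -2140/87 ]
Back-substitution:
w = (-2140/87) / (-535/87) = 4
v = (49/8 - (17/4)*(4)) / (-87/8) = 1
u = (17 - (9)*(1) - (2)*(4)) / 8 = 0

(0, 1, 4)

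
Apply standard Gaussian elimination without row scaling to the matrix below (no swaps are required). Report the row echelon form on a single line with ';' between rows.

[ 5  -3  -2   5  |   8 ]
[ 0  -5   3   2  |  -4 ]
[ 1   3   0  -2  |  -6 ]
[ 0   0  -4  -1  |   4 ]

Forward elimination:
R3 <- R3 - (1/5)*R1:  [     0   18/5    2/5     -3  -38/5 ]
R3 <- R3 - (-18/25)*R2:  [       0        0    64/25   -39/25  -262/25 ]
R4 <- R4 - (-25/16)*R3:  [      0       0       0  -55/16   -99/8 ]
Row echelon form:
[ 5  -3     -2       5  |        8 ]
[ 0  -5      3       2  |       -4 ]
[ 0   0  64/25  -39/25  |  -262/25 ]
[ 0   0      0  -55/16  |    -99/8 ]

REF = [5 -3 -2 5 8; 0 -5 3 2 -4; 0 0 64/25 -39/25 -262/25; 0 0 0 -55/16 -99/8]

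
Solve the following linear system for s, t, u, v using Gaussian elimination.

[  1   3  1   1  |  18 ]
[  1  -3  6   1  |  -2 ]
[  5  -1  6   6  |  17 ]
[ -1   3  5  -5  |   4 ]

(-4, 5, 2, 5)

Forward elimination on [A|b]:
R2 <- R2 - (1)*R1:  [   0   -6    5    0  -20 ]
R3 <- R3 - (5)*R1:  [   0  -16    1    1  -73 ]
R4 <- R4 - (-1)*R1:  [  0   6   6  -4  22 ]
R3 <- R3 - (8/3)*R2:  [     0      0  -37/3      1  -59/3 ]
R4 <- R4 - (-1)*R2:  [  0   0  11  -4   2 ]
R4 <- R4 - (-33/37)*R3:  [       0        0        0  -115/37  -575/37 ]
Row echelon form:
[ 1   3      1        1  |       18 ]
[ 0  -6      5        0  |      -20 ]
[ 0   0  -37/3        1  |    -59/3 ]
[ 0   0      0  -115/37  |  -575/37 ]
Back-substitution:
v = (-575/37) / (-115/37) = 5
u = (-59/3 - (1)*(5)) / (-37/3) = 2
t = (-20 - (5)*(2)) / -6 = 5
s = (18 - (3)*(5) - (1)*(2) - (1)*(5)) / 1 = -4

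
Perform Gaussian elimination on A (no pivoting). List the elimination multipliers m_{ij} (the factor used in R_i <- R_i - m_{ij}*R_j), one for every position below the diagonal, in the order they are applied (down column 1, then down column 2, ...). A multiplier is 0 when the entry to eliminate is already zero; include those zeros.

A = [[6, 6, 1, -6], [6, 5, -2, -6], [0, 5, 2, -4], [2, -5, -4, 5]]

Forward elimination:
R2 <- R2 - (1)*R1:  [  0  -1  -3   0 ]
R3: entry in column 1 is already 0 -> m_{31} = 0 (no row operation needed)
R4 <- R4 - (1/3)*R1:  [     0     -7  -13/3      7 ]
R3 <- R3 - (-5)*R2:  [   0    0  -13   -4 ]
R4 <- R4 - (7)*R2:  [    0     0  50/3     7 ]
R4 <- R4 - (-50/39)*R3:  [     0      0      0  73/39 ]
Multipliers (in order of application): m_{21} = 1, m_{31} = 0, m_{41} = 1/3, m_{32} = -5, m_{42} = 7, m_{43} = -50/39

multipliers: 1, 0, 1/3, -5, 7, -50/39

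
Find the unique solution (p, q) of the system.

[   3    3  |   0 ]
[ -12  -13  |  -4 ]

(-4, 4)

Forward elimination on [A|b]:
R2 <- R2 - (-4)*R1:  [  0  -1  -4 ]
Row echelon form:
[ 3   3  |   0 ]
[ 0  -1  |  -4 ]
Back-substitution:
q = (-4) / -1 = 4
p = (0 - (3)*(4)) / 3 = -4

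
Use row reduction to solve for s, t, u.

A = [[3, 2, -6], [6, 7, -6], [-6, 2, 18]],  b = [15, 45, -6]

Forward elimination on [A|b]:
R2 <- R2 - (2)*R1:  [  0   3   6  15 ]
R3 <- R3 - (-2)*R1:  [  0   6   6  24 ]
R3 <- R3 - (2)*R2:  [  0   0  -6  -6 ]
Row echelon form:
[ 3  2  -6  |  15 ]
[ 0  3   6  |  15 ]
[ 0  0  -6  |  -6 ]
Back-substitution:
u = (-6) / -6 = 1
t = (15 - (6)*(1)) / 3 = 3
s = (15 - (2)*(3) - (-6)*(1)) / 3 = 5

(5, 3, 1)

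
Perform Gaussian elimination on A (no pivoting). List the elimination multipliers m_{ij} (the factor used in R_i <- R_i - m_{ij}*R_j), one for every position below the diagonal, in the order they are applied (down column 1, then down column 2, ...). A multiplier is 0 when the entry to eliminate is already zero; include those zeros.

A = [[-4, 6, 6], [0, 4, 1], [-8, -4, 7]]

multipliers: 0, 2, -4

Forward elimination:
R2: entry in column 1 is already 0 -> m_{21} = 0 (no row operation needed)
R3 <- R3 - (2)*R1:  [   0  -16   -5 ]
R3 <- R3 - (-4)*R2:  [  0   0  -1 ]
Multipliers (in order of application): m_{21} = 0, m_{31} = 2, m_{32} = -4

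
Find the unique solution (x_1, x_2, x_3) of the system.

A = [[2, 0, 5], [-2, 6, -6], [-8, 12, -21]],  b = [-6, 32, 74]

Forward elimination on [A|b]:
R2 <- R2 - (-1)*R1:  [  0   6  -1  26 ]
R3 <- R3 - (-4)*R1:  [  0  12  -1  50 ]
R3 <- R3 - (2)*R2:  [  0   0   1  -2 ]
Row echelon form:
[ 2  0   5  |  -6 ]
[ 0  6  -1  |  26 ]
[ 0  0   1  |  -2 ]
Back-substitution:
x_3 = (-2) / 1 = -2
x_2 = (26 - (-1)*(-2)) / 6 = 4
x_1 = (-6 - (5)*(-2)) / 2 = 2

(2, 4, -2)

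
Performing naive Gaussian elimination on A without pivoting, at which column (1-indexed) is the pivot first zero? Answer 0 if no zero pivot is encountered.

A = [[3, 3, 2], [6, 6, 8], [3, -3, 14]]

first zero-pivot column = 2

Naive forward elimination:
R2 <- R2 - (2)*R1:  [ 0  0  4 ]
R3 <- R3 - (1)*R1:  [  0  -6  12 ]
Matrix at this point:
[ 3   3   2 ]
[ 0   0   4 ]
[ 0  -6  12 ]
Pivot entry (2,2) is zero but row 3 has -6 in column 2 -> naive elimination stops; a row interchange (e.g. R2 <-> R3) would be required here.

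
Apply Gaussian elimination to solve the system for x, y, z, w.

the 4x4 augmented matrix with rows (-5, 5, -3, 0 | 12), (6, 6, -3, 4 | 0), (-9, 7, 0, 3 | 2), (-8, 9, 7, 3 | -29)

Forward elimination on [A|b]:
R2 <- R2 - (-6/5)*R1:  [     0     12  -33/5      4   72/5 ]
R3 <- R3 - (9/5)*R1:  [     0     -2   27/5      3  -98/5 ]
R4 <- R4 - (8/5)*R1:  [      0       1    59/5       3  -241/5 ]
R3 <- R3 - (-1/6)*R2:  [     0      0  43/10   11/3  -86/5 ]
R4 <- R4 - (1/12)*R2:  [      0       0  247/20     8/3  -247/5 ]
R4 <- R4 - (247/86)*R3:  [         0          0          0  -2029/258          0 ]
Row echelon form:
[ -5   5     -3          0  |     12 ]
[  0  12  -33/5          4  |   72/5 ]
[  0   0  43/10       11/3  |  -86/5 ]
[  0   0      0  -2029/258  |      0 ]
Back-substitution:
w = (0) / (-2029/258) = 0
z = (-86/5 - (11/3)*(0)) / (43/10) = -4
y = (72/5 - (-33/5)*(-4) - (4)*(0)) / 12 = -1
x = (12 - (5)*(-1) - (-3)*(-4)) / -5 = -1

(-1, -1, -4, 0)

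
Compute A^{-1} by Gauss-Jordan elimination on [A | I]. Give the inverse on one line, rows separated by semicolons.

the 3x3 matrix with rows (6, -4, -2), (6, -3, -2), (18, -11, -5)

Gauss-Jordan on [A | I]:
R1 <- (1/6)*R1:  [    1  -2/3  -1/3  |   1/6     0     0 ]
R2 <- R2 - (6)*R1:  [  0   1   0  |  -1   1   0 ]
R3 <- R3 - (18)*R1:  [  0   1   1  |  -3   0   1 ]
R1 <- R1 - (-2/3)*R2:  [    1     0  -1/3  |  -1/2   2/3     0 ]
R3 <- R3 - (1)*R2:  [  0   0   1  |  -2  -1   1 ]
R1 <- R1 - (-1/3)*R3:  [    1     0     0  |  -7/6   1/3   1/3 ]
Right block of [I | A^{-1}] is the inverse:
[ -7/6  1/3  1/3 ]
[   -1    1    0 ]
[   -2   -1    1 ]

inverse = [-7/6 1/3 1/3; -1 1 0; -2 -1 1]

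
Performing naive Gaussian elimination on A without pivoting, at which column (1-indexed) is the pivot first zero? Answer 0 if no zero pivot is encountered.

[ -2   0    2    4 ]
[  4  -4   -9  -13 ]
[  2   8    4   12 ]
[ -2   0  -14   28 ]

Naive forward elimination:
R2 <- R2 - (-2)*R1:  [  0  -4  -5  -5 ]
R3 <- R3 - (-1)*R1:  [  0   8   6  16 ]
R4 <- R4 - (1)*R1:  [   0    0  -16   24 ]
R3 <- R3 - (-2)*R2:  [  0   0  -4   6 ]
R4 <- R4 - (4)*R3:  [ 0  0  0  0 ]
Matrix at this point:
[ -2   0   2   4 ]
[  0  -4  -5  -5 ]
[  0   0  -4   6 ]
[  0   0   0   0 ]
Pivot entry (4,4) in the last row is zero and there are no rows below to swap with -> zero pivot in column 4 (A is singular).

first zero-pivot column = 4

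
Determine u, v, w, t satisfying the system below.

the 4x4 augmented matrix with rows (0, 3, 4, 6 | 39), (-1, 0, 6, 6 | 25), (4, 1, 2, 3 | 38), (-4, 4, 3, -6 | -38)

Forward elimination on [A|b]:
R1 <-> R2   (pivot in column 1 was zero)
[ -1  0  6   6   25 ]
[  0  3  4   6   39 ]
[  4  1  2   3   38 ]
[ -4  4  3  -6  -38 ]
R3 <- R3 - (-4)*R1:  [   0    1   26   27  138 ]
R4 <- R4 - (4)*R1:  [    0     4   -21   -30  -138 ]
R3 <- R3 - (1/3)*R2:  [    0     0  74/3    25   125 ]
R4 <- R4 - (4/3)*R2:  [     0      0  -79/3    -38   -190 ]
R4 <- R4 - (-79/74)*R3:  [        0         0         0   -837/74  -4185/74 ]
Row echelon form:
[ -1  0     6        6  |        25 ]
[  0  3     4        6  |        39 ]
[  0  0  74/3       25  |       125 ]
[  0  0     0  -837/74  |  -4185/74 ]
Back-substitution:
t = (-4185/74) / (-837/74) = 5
w = (125 - (25)*(5)) / (74/3) = 0
v = (39 - (4)*(0) - (6)*(5)) / 3 = 3
u = (25 - (6)*(0) - (6)*(5)) / -1 = 5

(5, 3, 0, 5)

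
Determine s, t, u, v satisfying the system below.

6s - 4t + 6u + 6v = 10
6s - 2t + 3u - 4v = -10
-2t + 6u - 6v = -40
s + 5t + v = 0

Forward elimination on [A|b]:
R2 <- R2 - (1)*R1:  [   0    2   -3  -10  -20 ]
R4 <- R4 - (1/6)*R1:  [    0  17/3    -1     0  -5/3 ]
R3 <- R3 - (-1)*R2:  [   0    0    3  -16  -60 ]
R4 <- R4 - (17/6)*R2:  [    0     0  15/2  85/3    55 ]
R4 <- R4 - (5/2)*R3:  [     0      0      0  205/3    205 ]
Row echelon form:
[ 6  -4   6      6  |   10 ]
[ 0   2  -3    -10  |  -20 ]
[ 0   0   3    -16  |  -60 ]
[ 0   0   0  205/3  |  205 ]
Back-substitution:
v = (205) / (205/3) = 3
u = (-60 - (-16)*(3)) / 3 = -4
t = (-20 - (-3)*(-4) - (-10)*(3)) / 2 = -1
s = (10 - (-4)*(-1) - (6)*(-4) - (6)*(3)) / 6 = 2

(2, -1, -4, 3)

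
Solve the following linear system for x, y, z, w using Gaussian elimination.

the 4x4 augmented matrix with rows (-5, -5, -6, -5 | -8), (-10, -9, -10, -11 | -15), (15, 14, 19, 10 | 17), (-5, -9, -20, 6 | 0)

Forward elimination on [A|b]:
R2 <- R2 - (2)*R1:  [  0   1   2  -1   1 ]
R3 <- R3 - (-3)*R1:  [  0  -1   1  -5  -7 ]
R4 <- R4 - (1)*R1:  [   0   -4  -14   11    8 ]
R3 <- R3 - (-1)*R2:  [  0   0   3  -6  -6 ]
R4 <- R4 - (-4)*R2:  [  0   0  -6   7  12 ]
R4 <- R4 - (-2)*R3:  [  0   0   0  -5   0 ]
Row echelon form:
[ -5  -5  -6  -5  |  -8 ]
[  0   1   2  -1  |   1 ]
[  0   0   3  -6  |  -6 ]
[  0   0   0  -5  |   0 ]
Back-substitution:
w = (0) / -5 = 0
z = (-6 - (-6)*(0)) / 3 = -2
y = (1 - (2)*(-2) - (-1)*(0)) / 1 = 5
x = (-8 - (-5)*(5) - (-6)*(-2) - (-5)*(0)) / -5 = -1

(-1, 5, -2, 0)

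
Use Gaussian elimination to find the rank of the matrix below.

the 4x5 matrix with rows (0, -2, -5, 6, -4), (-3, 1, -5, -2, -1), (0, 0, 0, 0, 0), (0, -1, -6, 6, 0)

Row reduction:
R1 <-> R2   (pivot in column 1 was zero)
[ -3   1  -5  -2  -1 ]
[  0  -2  -5   6  -4 ]
[  0   0   0   0   0 ]
[  0  -1  -6   6   0 ]
R4 <- R4 - (1/2)*R2:  [    0     0  -7/2     3     2 ]
R3 <-> R4   (pivot in column 3 was zero)
[ -3   1    -5  -2  -1 ]
[  0  -2    -5   6  -4 ]
[  0   0  -7/2   3   2 ]
[  0   0     0   0   0 ]
Row echelon form:
[ -3   1    -5  -2  -1 ]
[  0  -2    -5   6  -4 ]
[  0   0  -7/2   3   2 ]
[  0   0     0   0   0 ]
Nonzero rows / pivot columns: 3

rank(A) = 3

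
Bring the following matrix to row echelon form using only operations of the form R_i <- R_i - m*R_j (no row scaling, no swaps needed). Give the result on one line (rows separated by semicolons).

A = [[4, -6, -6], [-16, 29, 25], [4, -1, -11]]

Forward elimination:
R2 <- R2 - (-4)*R1:  [ 0  5  1 ]
R3 <- R3 - (1)*R1:  [  0   5  -5 ]
R3 <- R3 - (1)*R2:  [  0   0  -6 ]
Row echelon form:
[ 4  -6  -6 ]
[ 0   5   1 ]
[ 0   0  -6 ]

REF = [4 -6 -6; 0 5 1; 0 0 -6]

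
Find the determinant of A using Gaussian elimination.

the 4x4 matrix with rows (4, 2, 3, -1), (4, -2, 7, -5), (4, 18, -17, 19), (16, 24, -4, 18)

det(A) = 384

Forward elimination:
R2 <- R2 - (1)*R1:  [  0  -4   4  -4 ]
R3 <- R3 - (1)*R1:  [   0   16  -20   20 ]
R4 <- R4 - (4)*R1:  [   0   16  -16   22 ]
R3 <- R3 - (-4)*R2:  [  0   0  -4   4 ]
R4 <- R4 - (-4)*R2:  [ 0  0  0  6 ]
Upper-triangular form:
[ 4   2   3  -1 ]
[ 0  -4   4  -4 ]
[ 0   0  -4   4 ]
[ 0   0   0   6 ]
det(A) = (-1)^0 * (4) * (-4) * (-4) * (6) = 384  (0 row swaps -> sign +1)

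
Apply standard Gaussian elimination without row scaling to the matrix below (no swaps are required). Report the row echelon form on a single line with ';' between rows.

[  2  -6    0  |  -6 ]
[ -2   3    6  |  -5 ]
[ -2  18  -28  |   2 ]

REF = [2 -6 0 -6; 0 -3 6 -11; 0 0 -4 -48]

Forward elimination:
R2 <- R2 - (-1)*R1:  [   0   -3    6  -11 ]
R3 <- R3 - (-1)*R1:  [   0   12  -28   -4 ]
R3 <- R3 - (-4)*R2:  [   0    0   -4  -48 ]
Row echelon form:
[ 2  -6   0  |   -6 ]
[ 0  -3   6  |  -11 ]
[ 0   0  -4  |  -48 ]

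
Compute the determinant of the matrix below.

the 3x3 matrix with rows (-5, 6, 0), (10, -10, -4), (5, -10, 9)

Forward elimination:
R2 <- R2 - (-2)*R1:  [  0   2  -4 ]
R3 <- R3 - (-1)*R1:  [  0  -4   9 ]
R3 <- R3 - (-2)*R2:  [ 0  0  1 ]
Upper-triangular form:
[ -5  6   0 ]
[  0  2  -4 ]
[  0  0   1 ]
det(A) = (-1)^0 * (-5) * (2) * (1) = -10  (0 row swaps -> sign +1)

det(A) = -10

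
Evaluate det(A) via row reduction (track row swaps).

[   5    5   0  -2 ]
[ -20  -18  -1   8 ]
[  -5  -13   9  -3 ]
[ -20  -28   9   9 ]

det(A) = 300

Forward elimination:
R2 <- R2 - (-4)*R1:  [  0   2  -1   0 ]
R3 <- R3 - (-1)*R1:  [  0  -8   9  -5 ]
R4 <- R4 - (-4)*R1:  [  0  -8   9   1 ]
R3 <- R3 - (-4)*R2:  [  0   0   5  -5 ]
R4 <- R4 - (-4)*R2:  [ 0  0  5  1 ]
R4 <- R4 - (1)*R3:  [ 0  0  0  6 ]
Upper-triangular form:
[ 5  5   0  -2 ]
[ 0  2  -1   0 ]
[ 0  0   5  -5 ]
[ 0  0   0   6 ]
det(A) = (-1)^0 * (5) * (2) * (5) * (6) = 300  (0 row swaps -> sign +1)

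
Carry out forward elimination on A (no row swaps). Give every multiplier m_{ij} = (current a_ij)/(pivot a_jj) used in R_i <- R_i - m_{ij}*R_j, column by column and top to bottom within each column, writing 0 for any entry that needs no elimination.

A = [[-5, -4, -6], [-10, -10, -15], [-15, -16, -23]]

Forward elimination:
R2 <- R2 - (2)*R1:  [  0  -2  -3 ]
R3 <- R3 - (3)*R1:  [  0  -4  -5 ]
R3 <- R3 - (2)*R2:  [ 0  0  1 ]
Multipliers (in order of application): m_{21} = 2, m_{31} = 3, m_{32} = 2

multipliers: 2, 3, 2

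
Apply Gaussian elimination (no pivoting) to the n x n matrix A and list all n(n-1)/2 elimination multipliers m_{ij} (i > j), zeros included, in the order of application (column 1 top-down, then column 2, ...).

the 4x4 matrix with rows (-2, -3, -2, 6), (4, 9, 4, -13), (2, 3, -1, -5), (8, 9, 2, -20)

Forward elimination:
R2 <- R2 - (-2)*R1:  [  0   3   0  -1 ]
R3 <- R3 - (-1)*R1:  [  0   0  -3   1 ]
R4 <- R4 - (-4)*R1:  [  0  -3  -6   4 ]
R3: entry in column 2 is already 0 -> m_{32} = 0 (no row operation needed)
R4 <- R4 - (-1)*R2:  [  0   0  -6   3 ]
R4 <- R4 - (2)*R3:  [ 0  0  0  1 ]
Multipliers (in order of application): m_{21} = -2, m_{31} = -1, m_{41} = -4, m_{32} = 0, m_{42} = -1, m_{43} = 2

multipliers: -2, -1, -4, 0, -1, 2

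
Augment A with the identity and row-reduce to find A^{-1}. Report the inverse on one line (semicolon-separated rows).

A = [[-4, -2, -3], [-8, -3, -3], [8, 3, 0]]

Gauss-Jordan on [A | I]:
R1 <- (1/-4)*R1:  [    1   1/2   3/4  |  -1/4     0     0 ]
R2 <- R2 - (-8)*R1:  [  0   1   3  |  -2   1   0 ]
R3 <- R3 - (8)*R1:  [  0  -1  -6  |   2   0   1 ]
R1 <- R1 - (1/2)*R2:  [    1     0  -3/4  |   3/4  -1/2     0 ]
R3 <- R3 - (-1)*R2:  [  0   0  -3  |   0   1   1 ]
R3 <- (1/-3)*R3:  [    0     0     1  |     0  -1/3  -1/3 ]
R1 <- R1 - (-3/4)*R3:  [    1     0     0  |   3/4  -3/4  -1/4 ]
R2 <- R2 - (3)*R3:  [  0   1   0  |  -2   2   1 ]
Right block of [I | A^{-1}] is the inverse:
[ 3/4  -3/4  -1/4 ]
[  -2     2     1 ]
[   0  -1/3  -1/3 ]

inverse = [3/4 -3/4 -1/4; -2 2 1; 0 -1/3 -1/3]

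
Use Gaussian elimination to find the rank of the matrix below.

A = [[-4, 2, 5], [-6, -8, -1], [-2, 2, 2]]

Row reduction:
R2 <- R2 - (3/2)*R1:  [     0    -11  -17/2 ]
R3 <- R3 - (1/2)*R1:  [    0     1  -1/2 ]
R3 <- R3 - (-1/11)*R2:  [      0       0  -14/11 ]
Row echelon form:
[ -4    2       5 ]
[  0  -11   -17/2 ]
[  0    0  -14/11 ]
Nonzero rows / pivot columns: 3

rank(A) = 3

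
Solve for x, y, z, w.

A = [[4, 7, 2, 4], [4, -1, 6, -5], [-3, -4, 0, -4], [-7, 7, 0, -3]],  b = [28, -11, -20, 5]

(0, 2, 1, 3)

Forward elimination on [A|b]:
R2 <- R2 - (1)*R1:  [   0   -8    4   -9  -39 ]
R3 <- R3 - (-3/4)*R1:  [   0  5/4  3/2   -1    1 ]
R4 <- R4 - (-7/4)*R1:  [    0  77/4   7/2     4    54 ]
R3 <- R3 - (-5/32)*R2:  [       0        0     17/8   -77/32  -163/32 ]
R4 <- R4 - (-77/32)*R2:  [        0         0     105/8   -565/32  -1275/32 ]
R4 <- R4 - (105/17)*R3:  [       0        0        0   -95/34  -285/34 ]
Row echelon form:
[ 4   7     2       4  |       28 ]
[ 0  -8     4      -9  |      -39 ]
[ 0   0  17/8  -77/32  |  -163/32 ]
[ 0   0     0  -95/34  |  -285/34 ]
Back-substitution:
w = (-285/34) / (-95/34) = 3
z = (-163/32 - (-77/32)*(3)) / (17/8) = 1
y = (-39 - (4)*(1) - (-9)*(3)) / -8 = 2
x = (28 - (7)*(2) - (2)*(1) - (4)*(3)) / 4 = 0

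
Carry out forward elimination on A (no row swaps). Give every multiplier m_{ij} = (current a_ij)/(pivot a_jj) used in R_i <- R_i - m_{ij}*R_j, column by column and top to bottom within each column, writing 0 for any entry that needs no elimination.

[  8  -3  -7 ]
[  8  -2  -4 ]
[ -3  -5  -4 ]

Forward elimination:
R2 <- R2 - (1)*R1:  [ 0  1  3 ]
R3 <- R3 - (-3/8)*R1:  [     0  -49/8  -53/8 ]
R3 <- R3 - (-49/8)*R2:  [    0     0  47/4 ]
Multipliers (in order of application): m_{21} = 1, m_{31} = -3/8, m_{32} = -49/8

multipliers: 1, -3/8, -49/8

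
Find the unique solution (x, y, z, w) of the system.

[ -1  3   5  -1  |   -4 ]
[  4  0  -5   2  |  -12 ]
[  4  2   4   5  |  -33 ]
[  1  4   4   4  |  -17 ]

(-5, 0, -2, -1)

Forward elimination on [A|b]:
R2 <- R2 - (-4)*R1:  [   0   12   15   -2  -28 ]
R3 <- R3 - (-4)*R1:  [   0   14   24    1  -49 ]
R4 <- R4 - (-1)*R1:  [   0    7    9    3  -21 ]
R3 <- R3 - (7/6)*R2:  [     0      0   13/2   10/3  -49/3 ]
R4 <- R4 - (7/12)*R2:  [     0      0    1/4   25/6  -14/3 ]
R4 <- R4 - (1/26)*R3:  [       0        0        0   105/26  -105/26 ]
Row echelon form:
[ -1   3     5      -1  |       -4 ]
[  0  12    15      -2  |      -28 ]
[  0   0  13/2    10/3  |    -49/3 ]
[  0   0     0  105/26  |  -105/26 ]
Back-substitution:
w = (-105/26) / (105/26) = -1
z = (-49/3 - (10/3)*(-1)) / (13/2) = -2
y = (-28 - (15)*(-2) - (-2)*(-1)) / 12 = 0
x = (-4 - (3)*(0) - (5)*(-2) - (-1)*(-1)) / -1 = -5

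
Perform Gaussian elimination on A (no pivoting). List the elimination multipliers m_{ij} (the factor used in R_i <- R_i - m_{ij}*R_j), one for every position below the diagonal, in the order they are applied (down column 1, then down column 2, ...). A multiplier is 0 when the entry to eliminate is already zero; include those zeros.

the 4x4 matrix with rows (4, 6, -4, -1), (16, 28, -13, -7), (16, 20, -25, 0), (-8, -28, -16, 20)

Forward elimination:
R2 <- R2 - (4)*R1:  [  0   4   3  -3 ]
R3 <- R3 - (4)*R1:  [  0  -4  -9   4 ]
R4 <- R4 - (-2)*R1:  [   0  -16  -24   18 ]
R3 <- R3 - (-1)*R2:  [  0   0  -6   1 ]
R4 <- R4 - (-4)*R2:  [   0    0  -12    6 ]
R4 <- R4 - (2)*R3:  [ 0  0  0  4 ]
Multipliers (in order of application): m_{21} = 4, m_{31} = 4, m_{41} = -2, m_{32} = -1, m_{42} = -4, m_{43} = 2

multipliers: 4, 4, -2, -1, -4, 2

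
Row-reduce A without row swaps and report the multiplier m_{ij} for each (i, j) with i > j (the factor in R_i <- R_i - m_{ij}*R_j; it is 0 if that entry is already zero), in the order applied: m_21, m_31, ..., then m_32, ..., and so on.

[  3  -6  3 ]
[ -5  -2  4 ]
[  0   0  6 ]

Forward elimination:
R2 <- R2 - (-5/3)*R1:  [   0  -12    9 ]
R3: entry in column 1 is already 0 -> m_{31} = 0 (no row operation needed)
R3: entry in column 2 is already 0 -> m_{32} = 0 (no row operation needed)
Multipliers (in order of application): m_{21} = -5/3, m_{31} = 0, m_{32} = 0

multipliers: -5/3, 0, 0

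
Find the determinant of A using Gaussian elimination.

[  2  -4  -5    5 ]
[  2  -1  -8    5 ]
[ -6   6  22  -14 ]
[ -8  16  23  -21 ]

det(A) = -24

Forward elimination:
R2 <- R2 - (1)*R1:  [  0   3  -3   0 ]
R3 <- R3 - (-3)*R1:  [  0  -6   7   1 ]
R4 <- R4 - (-4)*R1:  [  0   0   3  -1 ]
R3 <- R3 - (-2)*R2:  [ 0  0  1  1 ]
R4 <- R4 - (3)*R3:  [  0   0   0  -4 ]
Upper-triangular form:
[ 2  -4  -5   5 ]
[ 0   3  -3   0 ]
[ 0   0   1   1 ]
[ 0   0   0  -4 ]
det(A) = (-1)^0 * (2) * (3) * (1) * (-4) = -24  (0 row swaps -> sign +1)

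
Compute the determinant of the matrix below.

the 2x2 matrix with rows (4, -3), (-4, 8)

Forward elimination:
R2 <- R2 - (-1)*R1:  [ 0  5 ]
Upper-triangular form:
[ 4  -3 ]
[ 0   5 ]
det(A) = (-1)^0 * (4) * (5) = 20  (0 row swaps -> sign +1)

det(A) = 20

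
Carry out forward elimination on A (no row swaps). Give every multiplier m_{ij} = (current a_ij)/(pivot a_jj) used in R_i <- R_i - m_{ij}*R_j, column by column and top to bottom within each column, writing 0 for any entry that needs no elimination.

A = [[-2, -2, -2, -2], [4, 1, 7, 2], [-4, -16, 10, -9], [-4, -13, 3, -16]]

Forward elimination:
R2 <- R2 - (-2)*R1:  [  0  -3   3  -2 ]
R3 <- R3 - (2)*R1:  [   0  -12   14   -5 ]
R4 <- R4 - (2)*R1:  [   0   -9    7  -12 ]
R3 <- R3 - (4)*R2:  [ 0  0  2  3 ]
R4 <- R4 - (3)*R2:  [  0   0  -2  -6 ]
R4 <- R4 - (-1)*R3:  [  0   0   0  -3 ]
Multipliers (in order of application): m_{21} = -2, m_{31} = 2, m_{41} = 2, m_{32} = 4, m_{42} = 3, m_{43} = -1

multipliers: -2, 2, 2, 4, 3, -1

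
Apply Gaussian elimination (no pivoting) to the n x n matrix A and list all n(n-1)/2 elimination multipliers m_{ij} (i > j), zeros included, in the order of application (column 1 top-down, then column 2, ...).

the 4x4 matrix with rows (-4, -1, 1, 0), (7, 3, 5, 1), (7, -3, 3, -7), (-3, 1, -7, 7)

multipliers: -7/4, -7/4, 3/4, -19/5, 7/5, -43/76

Forward elimination:
R2 <- R2 - (-7/4)*R1:  [    0   5/4  27/4     1 ]
R3 <- R3 - (-7/4)*R1:  [     0  -19/4   19/4     -7 ]
R4 <- R4 - (3/4)*R1:  [     0    7/4  -31/4      7 ]
R3 <- R3 - (-19/5)*R2:  [     0      0  152/5  -16/5 ]
R4 <- R4 - (7/5)*R2:  [     0      0  -86/5   28/5 ]
R4 <- R4 - (-43/76)*R3:  [     0      0      0  72/19 ]
Multipliers (in order of application): m_{21} = -7/4, m_{31} = -7/4, m_{41} = 3/4, m_{32} = -19/5, m_{42} = 7/5, m_{43} = -43/76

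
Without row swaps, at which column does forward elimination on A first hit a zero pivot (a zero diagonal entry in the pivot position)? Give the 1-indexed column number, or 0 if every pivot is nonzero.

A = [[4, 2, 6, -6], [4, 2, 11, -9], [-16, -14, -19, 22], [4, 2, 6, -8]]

first zero-pivot column = 2

Naive forward elimination:
R2 <- R2 - (1)*R1:  [  0   0   5  -3 ]
R3 <- R3 - (-4)*R1:  [  0  -6   5  -2 ]
R4 <- R4 - (1)*R1:  [  0   0   0  -2 ]
Matrix at this point:
[ 4   2  6  -6 ]
[ 0   0  5  -3 ]
[ 0  -6  5  -2 ]
[ 0   0  0  -2 ]
Pivot entry (2,2) is zero but row 3 has -6 in column 2 -> naive elimination stops; a row interchange (e.g. R2 <-> R3) would be required here.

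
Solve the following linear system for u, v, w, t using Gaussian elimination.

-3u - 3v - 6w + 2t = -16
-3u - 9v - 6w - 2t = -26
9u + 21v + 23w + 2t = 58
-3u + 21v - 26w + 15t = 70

Forward elimination on [A|b]:
R2 <- R2 - (1)*R1:  [   0   -6    0   -4  -10 ]
R3 <- R3 - (-3)*R1:  [  0  12   5   8  10 ]
R4 <- R4 - (1)*R1:  [   0   24  -20   13   86 ]
R3 <- R3 - (-2)*R2:  [   0    0    5    0  -10 ]
R4 <- R4 - (-4)*R2:  [   0    0  -20   -3   46 ]
R4 <- R4 - (-4)*R3:  [  0   0   0  -3   6 ]
Row echelon form:
[ -3  -3  -6   2  |  -16 ]
[  0  -6   0  -4  |  -10 ]
[  0   0   5   0  |  -10 ]
[  0   0   0  -3  |    6 ]
Back-substitution:
t = (6) / -3 = -2
w = (-10) / 5 = -2
v = (-10 - (-4)*(-2)) / -6 = 3
u = (-16 - (-3)*(3) - (-6)*(-2) - (2)*(-2)) / -3 = 5

(5, 3, -2, -2)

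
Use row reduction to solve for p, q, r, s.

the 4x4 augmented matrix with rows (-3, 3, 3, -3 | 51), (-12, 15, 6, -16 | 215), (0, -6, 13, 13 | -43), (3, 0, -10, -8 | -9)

Forward elimination on [A|b]:
R2 <- R2 - (4)*R1:  [  0   3  -6  -4  11 ]
R4 <- R4 - (-1)*R1:  [   0    3   -7  -11   42 ]
R3 <- R3 - (-2)*R2:  [   0    0    1    5  -21 ]
R4 <- R4 - (1)*R2:  [  0   0  -1  -7  31 ]
R4 <- R4 - (-1)*R3:  [  0   0   0  -2  10 ]
Row echelon form:
[ -3  3   3  -3  |   51 ]
[  0  3  -6  -4  |   11 ]
[  0  0   1   5  |  -21 ]
[  0  0   0  -2  |   10 ]
Back-substitution:
s = (10) / -2 = -5
r = (-21 - (5)*(-5)) / 1 = 4
q = (11 - (-6)*(4) - (-4)*(-5)) / 3 = 5
p = (51 - (3)*(5) - (3)*(4) - (-3)*(-5)) / -3 = -3

(-3, 5, 4, -5)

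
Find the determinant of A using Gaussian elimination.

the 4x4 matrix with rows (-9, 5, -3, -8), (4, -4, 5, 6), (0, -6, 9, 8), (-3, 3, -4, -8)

Forward elimination:
R2 <- R2 - (-4/9)*R1:  [     0  -16/9   11/3   22/9 ]
R4 <- R4 - (1/3)*R1:  [     0    4/3     -3  -16/3 ]
R3 <- R3 - (27/8)*R2:  [     0      0  -27/8   -1/4 ]
R4 <- R4 - (-3/4)*R2:  [    0     0  -1/4  -7/2 ]
R4 <- R4 - (2/27)*R3:  [      0       0       0  -94/27 ]
Upper-triangular form:
[ -9      5     -3      -8 ]
[  0  -16/9   11/3    22/9 ]
[  0      0  -27/8    -1/4 ]
[  0      0      0  -94/27 ]
det(A) = (-1)^0 * (-9) * (-16/9) * (-27/8) * (-94/27) = 188  (0 row swaps -> sign +1)

det(A) = 188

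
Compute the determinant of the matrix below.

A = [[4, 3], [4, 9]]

Forward elimination:
R2 <- R2 - (1)*R1:  [ 0  6 ]
Upper-triangular form:
[ 4  3 ]
[ 0  6 ]
det(A) = (-1)^0 * (4) * (6) = 24  (0 row swaps -> sign +1)

det(A) = 24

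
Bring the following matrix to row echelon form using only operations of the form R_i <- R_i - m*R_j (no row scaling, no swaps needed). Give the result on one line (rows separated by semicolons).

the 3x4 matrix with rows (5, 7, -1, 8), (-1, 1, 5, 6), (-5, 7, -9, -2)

Forward elimination:
R2 <- R2 - (-1/5)*R1:  [    0  12/5  24/5  38/5 ]
R3 <- R3 - (-1)*R1:  [   0   14  -10    6 ]
R3 <- R3 - (35/6)*R2:  [      0       0     -38  -115/3 ]
Row echelon form:
[ 5     7    -1       8 ]
[ 0  12/5  24/5    38/5 ]
[ 0     0   -38  -115/3 ]

REF = [5 7 -1 8; 0 12/5 24/5 38/5; 0 0 -38 -115/3]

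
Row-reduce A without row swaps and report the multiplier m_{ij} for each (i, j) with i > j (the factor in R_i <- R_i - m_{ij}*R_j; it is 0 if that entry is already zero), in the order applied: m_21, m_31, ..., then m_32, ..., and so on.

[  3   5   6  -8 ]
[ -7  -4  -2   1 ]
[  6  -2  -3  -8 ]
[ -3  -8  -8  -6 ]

multipliers: -7/3, 2, -1, -36/23, -9/23, 62/87

Forward elimination:
R2 <- R2 - (-7/3)*R1:  [     0   23/3     12  -53/3 ]
R3 <- R3 - (2)*R1:  [   0  -12  -15    8 ]
R4 <- R4 - (-1)*R1:  [   0   -3   -2  -14 ]
R3 <- R3 - (-36/23)*R2:  [       0        0    87/23  -452/23 ]
R4 <- R4 - (-9/23)*R2:  [       0        0    62/23  -481/23 ]
R4 <- R4 - (62/87)*R3:  [       0        0        0  -601/87 ]
Multipliers (in order of application): m_{21} = -7/3, m_{31} = 2, m_{41} = -1, m_{32} = -36/23, m_{42} = -9/23, m_{43} = 62/87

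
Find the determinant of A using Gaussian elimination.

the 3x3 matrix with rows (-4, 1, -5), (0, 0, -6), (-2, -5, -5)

Forward elimination:
R3 <- R3 - (1/2)*R1:  [     0  -11/2   -5/2 ]
R2 <-> R3   (pivot in column 2 was zero)
[ -4      1    -5 ]
[  0  -11/2  -5/2 ]
[  0      0    -6 ]
Upper-triangular form:
[ -4      1    -5 ]
[  0  -11/2  -5/2 ]
[  0      0    -6 ]
det(A) = (-1)^1 * (-4) * (-11/2) * (-6) = 132  (1 row swap -> sign -1)

det(A) = 132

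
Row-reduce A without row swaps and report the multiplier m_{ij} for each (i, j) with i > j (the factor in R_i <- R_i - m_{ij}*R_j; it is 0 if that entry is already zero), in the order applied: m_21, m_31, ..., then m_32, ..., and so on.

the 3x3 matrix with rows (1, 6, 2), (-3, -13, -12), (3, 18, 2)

multipliers: -3, 3, 0

Forward elimination:
R2 <- R2 - (-3)*R1:  [  0   5  -6 ]
R3 <- R3 - (3)*R1:  [  0   0  -4 ]
R3: entry in column 2 is already 0 -> m_{32} = 0 (no row operation needed)
Multipliers (in order of application): m_{21} = -3, m_{31} = 3, m_{32} = 0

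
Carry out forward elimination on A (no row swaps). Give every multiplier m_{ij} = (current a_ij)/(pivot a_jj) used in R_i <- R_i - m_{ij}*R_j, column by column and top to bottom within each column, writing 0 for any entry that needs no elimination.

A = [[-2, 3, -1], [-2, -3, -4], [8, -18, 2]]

multipliers: 1, -4, 1

Forward elimination:
R2 <- R2 - (1)*R1:  [  0  -6  -3 ]
R3 <- R3 - (-4)*R1:  [  0  -6  -2 ]
R3 <- R3 - (1)*R2:  [ 0  0  1 ]
Multipliers (in order of application): m_{21} = 1, m_{31} = -4, m_{32} = 1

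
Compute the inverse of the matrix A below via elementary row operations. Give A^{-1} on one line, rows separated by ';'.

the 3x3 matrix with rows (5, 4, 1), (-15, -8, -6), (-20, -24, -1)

inverse = [34/15 1/3 4/15; -7/4 -1/4 -1/4; -10/3 -2/3 -1/3]

Gauss-Jordan on [A | I]:
R1 <- (1/5)*R1:  [   1  4/5  1/5  |  1/5    0    0 ]
R2 <- R2 - (-15)*R1:  [  0   4  -3  |   3   1   0 ]
R3 <- R3 - (-20)*R1:  [  0  -8   3  |   4   0   1 ]
R2 <- (1/4)*R2:  [    0     1  -3/4  |   3/4   1/4     0 ]
R1 <- R1 - (4/5)*R2:  [    1     0   4/5  |  -2/5  -1/5     0 ]
R3 <- R3 - (-8)*R2:  [  0   0  -3  |  10   2   1 ]
R3 <- (1/-3)*R3:  [     0      0      1  |  -10/3   -2/3   -1/3 ]
R1 <- R1 - (4/5)*R3:  [     1      0      0  |  34/15    1/3   4/15 ]
R2 <- R2 - (-3/4)*R3:  [    0     1     0  |  -7/4  -1/4  -1/4 ]
Right block of [I | A^{-1}] is the inverse:
[ 34/15   1/3  4/15 ]
[  -7/4  -1/4  -1/4 ]
[ -10/3  -2/3  -1/3 ]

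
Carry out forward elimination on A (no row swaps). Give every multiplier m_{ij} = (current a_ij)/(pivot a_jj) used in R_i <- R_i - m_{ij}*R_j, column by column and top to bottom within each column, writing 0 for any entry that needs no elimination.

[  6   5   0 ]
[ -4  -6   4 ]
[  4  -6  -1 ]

Forward elimination:
R2 <- R2 - (-2/3)*R1:  [    0  -8/3     4 ]
R3 <- R3 - (2/3)*R1:  [     0  -28/3     -1 ]
R3 <- R3 - (7/2)*R2:  [   0    0  -15 ]
Multipliers (in order of application): m_{21} = -2/3, m_{31} = 2/3, m_{32} = 7/2

multipliers: -2/3, 2/3, 7/2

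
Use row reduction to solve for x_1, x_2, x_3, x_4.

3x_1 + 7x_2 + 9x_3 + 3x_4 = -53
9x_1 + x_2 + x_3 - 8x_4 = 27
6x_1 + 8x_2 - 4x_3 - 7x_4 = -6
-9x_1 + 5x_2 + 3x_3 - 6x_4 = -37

Forward elimination on [A|b]:
R2 <- R2 - (3)*R1:  [   0  -20  -26  -17  186 ]
R3 <- R3 - (2)*R1:  [   0   -6  -22  -13  100 ]
R4 <- R4 - (-3)*R1:  [    0    26    30     3  -196 ]
R3 <- R3 - (3/10)*R2:  [      0       0   -71/5  -79/10   221/5 ]
R4 <- R4 - (-13/10)*R2:  [       0        0    -19/5  -191/10    229/5 ]
R4 <- R4 - (19/71)*R3:  [        0         0         0  -1206/71   2412/71 ]
Row echelon form:
[ 3    7      9         3  |      -53 ]
[ 0  -20    -26       -17  |      186 ]
[ 0    0  -71/5    -79/10  |    221/5 ]
[ 0    0      0  -1206/71  |  2412/71 ]
Back-substitution:
x_4 = (2412/71) / (-1206/71) = -2
x_3 = (221/5 - (-79/10)*(-2)) / (-71/5) = -2
x_2 = (186 - (-26)*(-2) - (-17)*(-2)) / -20 = -5
x_1 = (-53 - (7)*(-5) - (9)*(-2) - (3)*(-2)) / 3 = 2

(2, -5, -2, -2)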